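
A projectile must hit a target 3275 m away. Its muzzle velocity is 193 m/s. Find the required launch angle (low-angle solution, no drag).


sin(2*theta) = R*g/v0^2 = 3275*9.81/193^2 = 0.862513, theta = arcsin(0.862513)/2 = 29.8°

29.8 degrees


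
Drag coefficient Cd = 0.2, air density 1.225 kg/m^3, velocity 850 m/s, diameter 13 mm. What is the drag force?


A = pi*(d/2)^2 = pi*(13/2000)^2 = 1.32732e-04 m^2
Fd = 0.5*Cd*rho*A*v^2 = 0.5*0.2*1.225*1.32732e-04*850^2 = 11.75 N

11.75 N


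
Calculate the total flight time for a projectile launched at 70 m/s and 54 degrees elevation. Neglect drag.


T = 2*v0*sin(theta)/g = 2*70*sin(54°)/9.81 = 11.55 s

11.55 s


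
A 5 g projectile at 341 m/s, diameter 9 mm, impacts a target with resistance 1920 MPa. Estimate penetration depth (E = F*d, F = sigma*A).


A = pi*(d/2)^2 = pi*(9/2)^2 = 63.6173 mm^2
E = 0.5*m*v^2 = 0.5*0.005*341^2 = 290.702 J
depth = E/(sigma*A) = 290.702 J / (1920 MPa * 63.6173 mm^2) = 290.702/(1920 * 63.6173) m = 0.00237998 m ≈ 2.38 mm

2.38 mm


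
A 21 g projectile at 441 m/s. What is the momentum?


p = m*v = 0.021*441 = 9.261 kg·m/s

9.261 kg·m/s


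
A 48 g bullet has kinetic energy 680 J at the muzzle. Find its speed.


v = sqrt(2*E/m) = sqrt(2*680/0.048) = 168.3 m/s

168.3 m/s


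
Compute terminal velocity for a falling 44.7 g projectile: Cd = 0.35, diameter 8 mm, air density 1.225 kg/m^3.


A = pi*(d/2)^2 = pi*(8/2000)^2 = 5.02655e-05 m^2
vt = sqrt(2mg/(Cd*rho*A)) = sqrt(2*0.0447*9.81/(0.35 * 1.225 * 5.02655e-05)) = 201.7 m/s

201.7 m/s


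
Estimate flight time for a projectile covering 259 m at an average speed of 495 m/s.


t = d/v = 259/495 = 0.5232 s

0.5232 s


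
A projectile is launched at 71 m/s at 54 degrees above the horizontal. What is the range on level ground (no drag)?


R = v0^2 * sin(2*theta) / g = 71^2 * sin(2*54°) / 9.81 = 488.7 m

488.7 m


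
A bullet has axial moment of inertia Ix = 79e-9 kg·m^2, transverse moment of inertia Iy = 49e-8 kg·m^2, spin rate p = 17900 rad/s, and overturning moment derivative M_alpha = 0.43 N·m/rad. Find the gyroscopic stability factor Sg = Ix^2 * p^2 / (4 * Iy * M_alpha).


Sg = Ix^2 * p^2 / (4 * Iy * M_alpha) = (79e-9)^2 * 17900^2 / (4 * 49e-8 * 0.43) = 2.373

2.373


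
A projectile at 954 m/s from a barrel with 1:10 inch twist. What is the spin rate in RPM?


twist_m = 10*0.0254 = 0.254 m
spin = v/twist = 954/0.254 = 3755.906 rev/s
RPM = spin*60 = 3755.906*60 ≈ 225354 RPM

225354 RPM


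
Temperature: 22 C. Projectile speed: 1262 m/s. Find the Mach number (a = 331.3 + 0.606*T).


a = 331.3 + 0.606*(22) = 344.632 m/s
M = v/a = 1262/344.632 = 3.662

3.662


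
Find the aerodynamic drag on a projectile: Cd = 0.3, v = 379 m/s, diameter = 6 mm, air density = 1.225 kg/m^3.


A = pi*(d/2)^2 = pi*(6/2000)^2 = 2.82743e-05 m^2
Fd = 0.5*Cd*rho*A*v^2 = 0.5*0.3*1.225*2.82743e-05*379^2 = 0.7463 N

0.7463 N


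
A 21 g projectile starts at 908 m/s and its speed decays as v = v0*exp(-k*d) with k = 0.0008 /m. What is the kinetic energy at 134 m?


v = v0*exp(-k*d) = 908*exp(-0.0008*134) = 815.698 m/s
E = 0.5*m*v^2 = 0.5*0.021*815.698^2 = 6986 J

6986 J


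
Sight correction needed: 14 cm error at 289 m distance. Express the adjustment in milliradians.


1 mrad subtends 1 cm per 10 m of range, so adj = error_cm / (dist_m / 10) = 14 / (289/10) = 0.4844 mrad

0.4844 mrad


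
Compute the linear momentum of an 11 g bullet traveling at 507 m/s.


p = m*v = 0.011*507 = 5.577 kg·m/s

5.577 kg·m/s


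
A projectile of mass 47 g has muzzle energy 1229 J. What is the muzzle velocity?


v = sqrt(2*E/m) = sqrt(2*1229/0.047) = 228.7 m/s

228.7 m/s


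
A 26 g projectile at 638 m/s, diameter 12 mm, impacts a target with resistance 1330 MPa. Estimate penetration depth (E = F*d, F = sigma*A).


A = pi*(d/2)^2 = pi*(12/2)^2 = 113.097 mm^2
E = 0.5*m*v^2 = 0.5*0.026*638^2 = 5291.57 J
depth = E/(sigma*A) = 5291.57 J / (1330 MPa * 113.097 mm^2) = 5291.57/(1330 * 113.097) m = 0.0351788 m ≈ 35.18 mm

35.18 mm


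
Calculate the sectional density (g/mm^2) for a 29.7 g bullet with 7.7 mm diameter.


SD = m/d^2 = 29.7/7.7^2 = 0.5009 g/mm^2

0.5009 g/mm^2


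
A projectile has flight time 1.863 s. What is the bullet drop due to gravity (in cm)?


drop = 0.5*g*t^2 = 0.5*9.81*1.863^2 = 17.0241 m ≈ 1702 cm

1702 cm


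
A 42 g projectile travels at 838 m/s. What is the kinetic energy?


E = 0.5*m*v^2 = 0.5*0.042*838^2 = 14747 J

14747 J


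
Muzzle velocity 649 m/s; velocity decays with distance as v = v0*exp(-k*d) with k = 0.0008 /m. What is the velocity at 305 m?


v = v0*exp(-k*d) = 649*exp(-0.0008*305) = 508.5 m/s

508.5 m/s


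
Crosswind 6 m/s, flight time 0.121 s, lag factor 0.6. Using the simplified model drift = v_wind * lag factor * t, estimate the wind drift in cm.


drift = v_wind * lag * t = 6 * 0.6 * 0.121 = 0.4356 m ≈ 43.56 cm

43.56 cm


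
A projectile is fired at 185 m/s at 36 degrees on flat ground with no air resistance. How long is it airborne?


T = 2*v0*sin(theta)/g = 2*185*sin(36°)/9.81 = 22.17 s

22.17 s


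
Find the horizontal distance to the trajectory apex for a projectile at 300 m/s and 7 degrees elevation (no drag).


R = v0^2*sin(2*theta)/g = 300^2*sin(2*7°)/9.81 = 2219.47 m
apex_dist = R/2 = 2219.47/2 = 1110 m

1110 m


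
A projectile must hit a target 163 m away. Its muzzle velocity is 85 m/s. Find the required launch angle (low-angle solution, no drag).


sin(2*theta) = R*g/v0^2 = 163*9.81/85^2 = 0.221319, theta = arcsin(0.221319)/2 = 6.393°

6.393 degrees


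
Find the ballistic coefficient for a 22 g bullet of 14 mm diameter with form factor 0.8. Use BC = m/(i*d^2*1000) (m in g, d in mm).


BC = m/(i*d^2*1000) = 22/(0.8 * 14^2 * 1000) = 0.0001403

0.0001403


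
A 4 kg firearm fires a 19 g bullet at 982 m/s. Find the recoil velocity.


v_recoil = m_p * v_p / m_gun = 0.019 * 982 / 4 = 4.665 m/s

4.665 m/s


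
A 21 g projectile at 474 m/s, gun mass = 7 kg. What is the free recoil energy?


v_r = m_p*v_p/m_gun = 0.021*474/7 = 1.422 m/s, E_r = 0.5*m_gun*v_r^2 = 0.5*7*1.422^2 = 7.077 J

7.077 J


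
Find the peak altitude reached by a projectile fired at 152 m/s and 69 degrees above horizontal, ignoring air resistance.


H = (v0*sin(theta))^2 / (2g) = (152*sin(69°))^2 / (2*9.81) = 1026 m

1026 m


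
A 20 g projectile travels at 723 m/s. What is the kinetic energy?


E = 0.5*m*v^2 = 0.5*0.02*723^2 = 5227 J

5227 J


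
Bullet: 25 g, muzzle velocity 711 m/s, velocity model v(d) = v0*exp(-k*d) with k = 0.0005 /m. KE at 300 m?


v = v0*exp(-k*d) = 711*exp(-0.0005*300) = 611.963 m/s
E = 0.5*m*v^2 = 0.5*0.025*611.963^2 = 4681 J

4681 J


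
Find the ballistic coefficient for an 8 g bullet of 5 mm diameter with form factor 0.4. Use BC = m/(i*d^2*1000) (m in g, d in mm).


BC = m/(i*d^2*1000) = 8/(0.4 * 5^2 * 1000) = 0.0008

0.0008


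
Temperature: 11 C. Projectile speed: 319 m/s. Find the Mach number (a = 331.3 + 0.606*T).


a = 331.3 + 0.606*(11) = 337.966 m/s
M = v/a = 319/337.966 = 0.9439

0.9439


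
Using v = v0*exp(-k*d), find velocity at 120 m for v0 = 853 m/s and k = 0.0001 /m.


v = v0*exp(-k*d) = 853*exp(-0.0001*120) = 842.8 m/s

842.8 m/s


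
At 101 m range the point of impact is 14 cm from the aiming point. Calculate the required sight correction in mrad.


1 mrad subtends 1 cm per 10 m of range, so adj = error_cm / (dist_m / 10) = 14 / (101/10) = 1.386 mrad

1.386 mrad


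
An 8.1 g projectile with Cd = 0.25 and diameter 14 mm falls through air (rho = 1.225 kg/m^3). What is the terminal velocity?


A = pi*(d/2)^2 = pi*(14/2000)^2 = 1.53938e-04 m^2
vt = sqrt(2mg/(Cd*rho*A)) = sqrt(2*0.0081*9.81/(0.25 * 1.225 * 1.53938e-04)) = 58.06 m/s

58.06 m/s


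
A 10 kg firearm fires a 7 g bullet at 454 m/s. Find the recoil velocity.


v_recoil = m_p * v_p / m_gun = 0.007 * 454 / 10 = 0.3178 m/s

0.3178 m/s


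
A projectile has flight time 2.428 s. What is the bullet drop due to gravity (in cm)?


drop = 0.5*g*t^2 = 0.5*9.81*2.428^2 = 28.9159 m ≈ 2892 cm

2892 cm


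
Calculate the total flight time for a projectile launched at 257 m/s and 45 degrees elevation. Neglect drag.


T = 2*v0*sin(theta)/g = 2*257*sin(45°)/9.81 = 37.05 s

37.05 s


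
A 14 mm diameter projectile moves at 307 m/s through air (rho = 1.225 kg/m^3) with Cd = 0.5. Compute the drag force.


A = pi*(d/2)^2 = pi*(14/2000)^2 = 1.53938e-04 m^2
Fd = 0.5*Cd*rho*A*v^2 = 0.5*0.5*1.225*1.53938e-04*307^2 = 4.443 N

4.443 N


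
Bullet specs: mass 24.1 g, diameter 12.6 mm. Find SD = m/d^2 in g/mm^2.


SD = m/d^2 = 24.1/12.6^2 = 0.1518 g/mm^2

0.1518 g/mm^2


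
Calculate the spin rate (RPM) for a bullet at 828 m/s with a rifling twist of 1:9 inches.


twist_m = 9*0.0254 = 0.2286 m
spin = v/twist = 828/0.2286 = 3622.047 rev/s
RPM = spin*60 = 3622.047*60 ≈ 217323 RPM

217323 RPM


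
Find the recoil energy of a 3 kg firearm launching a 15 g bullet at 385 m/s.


v_r = m_p*v_p/m_gun = 0.015*385/3 = 1.925 m/s, E_r = 0.5*m_gun*v_r^2 = 0.5*3*1.925^2 = 5.558 J

5.558 J


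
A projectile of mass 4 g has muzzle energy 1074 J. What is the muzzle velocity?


v = sqrt(2*E/m) = sqrt(2*1074/0.004) = 732.8 m/s

732.8 m/s


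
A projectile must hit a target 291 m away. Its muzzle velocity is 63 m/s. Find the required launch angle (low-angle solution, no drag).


sin(2*theta) = R*g/v0^2 = 291*9.81/63^2 = 0.719252, theta = arcsin(0.719252)/2 = 23°

23 degrees


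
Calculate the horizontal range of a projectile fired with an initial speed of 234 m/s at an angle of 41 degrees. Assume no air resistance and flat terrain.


R = v0^2 * sin(2*theta) / g = 234^2 * sin(2*41°) / 9.81 = 5527 m

5527 m


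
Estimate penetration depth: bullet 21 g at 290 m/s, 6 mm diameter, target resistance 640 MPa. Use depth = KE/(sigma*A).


A = pi*(d/2)^2 = pi*(6/2)^2 = 28.2743 mm^2
E = 0.5*m*v^2 = 0.5*0.021*290^2 = 883.05 J
depth = E/(sigma*A) = 883.05 J / (640 MPa * 28.2743 mm^2) = 883.05/(640 * 28.2743) m = 0.0487992 m ≈ 48.8 mm

48.8 mm


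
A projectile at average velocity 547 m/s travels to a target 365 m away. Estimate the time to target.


t = d/v = 365/547 = 0.6673 s

0.6673 s


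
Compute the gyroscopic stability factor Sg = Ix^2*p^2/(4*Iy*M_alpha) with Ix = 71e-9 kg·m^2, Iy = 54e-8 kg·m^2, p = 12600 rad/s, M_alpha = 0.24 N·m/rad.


Sg = Ix^2 * p^2 / (4 * Iy * M_alpha) = (71e-9)^2 * 12600^2 / (4 * 54e-8 * 0.24) = 1.544

1.544


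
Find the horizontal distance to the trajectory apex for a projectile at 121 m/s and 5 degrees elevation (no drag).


R = v0^2*sin(2*theta)/g = 121^2*sin(2*5°)/9.81 = 259.162 m
apex_dist = R/2 = 259.162/2 = 129.6 m

129.6 m


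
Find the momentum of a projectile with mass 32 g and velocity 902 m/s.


p = m*v = 0.032*902 = 28.86 kg·m/s

28.86 kg·m/s


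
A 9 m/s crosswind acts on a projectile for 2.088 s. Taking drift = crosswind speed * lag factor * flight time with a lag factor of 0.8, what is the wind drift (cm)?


drift = v_wind * lag * t = 9 * 0.8 * 2.088 = 15.0336 m ≈ 1503 cm

1503 cm


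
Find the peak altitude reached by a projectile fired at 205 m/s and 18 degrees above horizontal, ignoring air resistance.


H = (v0*sin(theta))^2 / (2g) = (205*sin(18°))^2 / (2*9.81) = 204.5 m

204.5 m


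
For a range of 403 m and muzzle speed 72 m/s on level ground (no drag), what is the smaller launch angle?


sin(2*theta) = R*g/v0^2 = 403*9.81/72^2 = 0.762622, theta = arcsin(0.762622)/2 = 24.85°

24.85 degrees


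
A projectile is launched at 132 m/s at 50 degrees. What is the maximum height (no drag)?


H = (v0*sin(theta))^2 / (2g) = (132*sin(50°))^2 / (2*9.81) = 521.1 m

521.1 m


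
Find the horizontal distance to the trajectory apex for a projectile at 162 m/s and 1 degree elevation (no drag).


R = v0^2*sin(2*theta)/g = 162^2*sin(2*1°)/9.81 = 93.3642 m
apex_dist = R/2 = 93.3642/2 = 46.68 m

46.68 m


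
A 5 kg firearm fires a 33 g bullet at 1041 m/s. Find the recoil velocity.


v_recoil = m_p * v_p / m_gun = 0.033 * 1041 / 5 = 6.871 m/s

6.871 m/s


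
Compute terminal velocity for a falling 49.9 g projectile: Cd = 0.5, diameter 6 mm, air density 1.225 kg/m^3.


A = pi*(d/2)^2 = pi*(6/2000)^2 = 2.82743e-05 m^2
vt = sqrt(2mg/(Cd*rho*A)) = sqrt(2*0.0499*9.81/(0.5 * 1.225 * 2.82743e-05)) = 237.8 m/s

237.8 m/s


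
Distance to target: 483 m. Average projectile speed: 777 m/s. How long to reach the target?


t = d/v = 483/777 = 0.6216 s

0.6216 s


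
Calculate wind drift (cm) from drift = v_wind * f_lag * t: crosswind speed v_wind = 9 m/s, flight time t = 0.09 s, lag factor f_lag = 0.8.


drift = v_wind * lag * t = 9 * 0.8 * 0.09 = 0.648 m ≈ 64.8 cm

64.8 cm


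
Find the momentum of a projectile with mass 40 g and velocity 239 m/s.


p = m*v = 0.04*239 = 9.56 kg·m/s

9.56 kg·m/s


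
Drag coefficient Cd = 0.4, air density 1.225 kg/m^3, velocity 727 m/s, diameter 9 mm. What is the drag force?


A = pi*(d/2)^2 = pi*(9/2000)^2 = 6.36173e-05 m^2
Fd = 0.5*Cd*rho*A*v^2 = 0.5*0.4*1.225*6.36173e-05*727^2 = 8.238 N

8.238 N


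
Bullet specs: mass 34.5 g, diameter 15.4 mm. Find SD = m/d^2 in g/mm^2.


SD = m/d^2 = 34.5/15.4^2 = 0.1455 g/mm^2

0.1455 g/mm^2


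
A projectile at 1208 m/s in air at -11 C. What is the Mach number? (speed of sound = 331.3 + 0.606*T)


a = 331.3 + 0.606*(-11) = 324.634 m/s
M = v/a = 1208/324.634 = 3.721

3.721


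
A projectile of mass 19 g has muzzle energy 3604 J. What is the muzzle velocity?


v = sqrt(2*E/m) = sqrt(2*3604/0.019) = 615.9 m/s

615.9 m/s


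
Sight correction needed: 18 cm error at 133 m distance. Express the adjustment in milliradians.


1 mrad subtends 1 cm per 10 m of range, so adj = error_cm / (dist_m / 10) = 18 / (133/10) = 1.353 mrad

1.353 mrad


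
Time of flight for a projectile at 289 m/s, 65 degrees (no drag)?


T = 2*v0*sin(theta)/g = 2*289*sin(65°)/9.81 = 53.4 s

53.4 s


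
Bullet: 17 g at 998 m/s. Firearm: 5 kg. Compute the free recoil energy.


v_r = m_p*v_p/m_gun = 0.017*998/5 = 3.3932 m/s, E_r = 0.5*m_gun*v_r^2 = 0.5*5*3.3932^2 = 28.78 J

28.78 J


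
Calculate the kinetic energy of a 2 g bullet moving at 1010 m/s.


E = 0.5*m*v^2 = 0.5*0.002*1010^2 = 1020 J

1020 J


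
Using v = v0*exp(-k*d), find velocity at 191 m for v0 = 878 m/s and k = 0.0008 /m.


v = v0*exp(-k*d) = 878*exp(-0.0008*191) = 753.6 m/s

753.6 m/s


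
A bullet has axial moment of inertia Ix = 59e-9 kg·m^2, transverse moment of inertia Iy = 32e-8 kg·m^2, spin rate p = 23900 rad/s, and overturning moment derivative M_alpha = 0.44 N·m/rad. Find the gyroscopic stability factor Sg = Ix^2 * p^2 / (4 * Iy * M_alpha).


Sg = Ix^2 * p^2 / (4 * Iy * M_alpha) = (59e-9)^2 * 23900^2 / (4 * 32e-8 * 0.44) = 3.531

3.531


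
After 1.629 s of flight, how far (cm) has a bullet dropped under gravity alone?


drop = 0.5*g*t^2 = 0.5*9.81*1.629^2 = 13.0161 m ≈ 1302 cm

1302 cm


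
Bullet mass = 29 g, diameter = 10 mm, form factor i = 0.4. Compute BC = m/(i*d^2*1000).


BC = m/(i*d^2*1000) = 29/(0.4 * 10^2 * 1000) = 0.000725

0.000725


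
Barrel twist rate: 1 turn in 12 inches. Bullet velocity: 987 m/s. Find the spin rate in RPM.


twist_m = 12*0.0254 = 0.3048 m
spin = v/twist = 987/0.3048 = 3238.189 rev/s
RPM = spin*60 = 3238.189*60 ≈ 194291 RPM

194291 RPM


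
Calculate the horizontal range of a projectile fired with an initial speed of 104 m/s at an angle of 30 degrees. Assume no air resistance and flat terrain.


R = v0^2 * sin(2*theta) / g = 104^2 * sin(2*30°) / 9.81 = 954.8 m

954.8 m


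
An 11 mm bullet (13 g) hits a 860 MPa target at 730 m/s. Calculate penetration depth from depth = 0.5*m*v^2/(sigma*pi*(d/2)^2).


A = pi*(d/2)^2 = pi*(11/2)^2 = 95.0332 mm^2
E = 0.5*m*v^2 = 0.5*0.013*730^2 = 3463.85 J
depth = E/(sigma*A) = 3463.85 J / (860 MPa * 95.0332 mm^2) = 3463.85/(860 * 95.0332) m = 0.0423824 m ≈ 42.38 mm

42.38 mm


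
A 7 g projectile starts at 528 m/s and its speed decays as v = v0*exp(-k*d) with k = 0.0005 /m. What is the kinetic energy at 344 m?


v = v0*exp(-k*d) = 528*exp(-0.0005*344) = 444.565 m/s
E = 0.5*m*v^2 = 0.5*0.007*444.565^2 = 691.7 J

691.7 J


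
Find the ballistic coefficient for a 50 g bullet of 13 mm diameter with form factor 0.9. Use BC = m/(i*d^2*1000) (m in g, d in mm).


BC = m/(i*d^2*1000) = 50/(0.9 * 13^2 * 1000) = 0.0003287

0.0003287


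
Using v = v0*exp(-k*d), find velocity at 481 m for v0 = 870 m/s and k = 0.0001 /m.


v = v0*exp(-k*d) = 870*exp(-0.0001*481) = 829.1 m/s

829.1 m/s


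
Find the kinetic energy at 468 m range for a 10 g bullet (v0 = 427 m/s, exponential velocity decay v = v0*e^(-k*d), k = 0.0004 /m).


v = v0*exp(-k*d) = 427*exp(-0.0004*468) = 354.102 m/s
E = 0.5*m*v^2 = 0.5*0.01*354.102^2 = 626.9 J

626.9 J


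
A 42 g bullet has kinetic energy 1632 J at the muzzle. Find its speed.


v = sqrt(2*E/m) = sqrt(2*1632/0.042) = 278.8 m/s

278.8 m/s


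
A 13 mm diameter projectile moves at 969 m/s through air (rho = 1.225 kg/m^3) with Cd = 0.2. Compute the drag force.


A = pi*(d/2)^2 = pi*(13/2000)^2 = 1.32732e-04 m^2
Fd = 0.5*Cd*rho*A*v^2 = 0.5*0.2*1.225*1.32732e-04*969^2 = 15.27 N

15.27 N


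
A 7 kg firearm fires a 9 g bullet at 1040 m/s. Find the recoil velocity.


v_recoil = m_p * v_p / m_gun = 0.009 * 1040 / 7 = 1.337 m/s

1.337 m/s


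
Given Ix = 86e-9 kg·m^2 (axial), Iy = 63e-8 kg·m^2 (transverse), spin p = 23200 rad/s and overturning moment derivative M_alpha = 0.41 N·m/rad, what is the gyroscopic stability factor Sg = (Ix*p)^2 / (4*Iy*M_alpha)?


Sg = Ix^2 * p^2 / (4 * Iy * M_alpha) = (86e-9)^2 * 23200^2 / (4 * 63e-8 * 0.41) = 3.853

3.853


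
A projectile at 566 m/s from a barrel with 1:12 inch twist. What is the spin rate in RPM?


twist_m = 12*0.0254 = 0.3048 m
spin = v/twist = 566/0.3048 = 1856.955 rev/s
RPM = spin*60 = 1856.955*60 ≈ 111417 RPM

111417 RPM


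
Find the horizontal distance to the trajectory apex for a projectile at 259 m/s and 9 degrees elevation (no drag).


R = v0^2*sin(2*theta)/g = 259^2*sin(2*9°)/9.81 = 2113.07 m
apex_dist = R/2 = 2113.07/2 = 1057 m

1057 m


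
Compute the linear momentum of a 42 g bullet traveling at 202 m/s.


p = m*v = 0.042*202 = 8.484 kg·m/s

8.484 kg·m/s


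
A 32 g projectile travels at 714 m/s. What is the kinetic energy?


E = 0.5*m*v^2 = 0.5*0.032*714^2 = 8157 J

8157 J


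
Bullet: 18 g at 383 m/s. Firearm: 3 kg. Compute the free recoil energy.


v_r = m_p*v_p/m_gun = 0.018*383/3 = 2.298 m/s, E_r = 0.5*m_gun*v_r^2 = 0.5*3*2.298^2 = 7.921 J

7.921 J


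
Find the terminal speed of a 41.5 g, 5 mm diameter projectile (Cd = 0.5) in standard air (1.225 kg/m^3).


A = pi*(d/2)^2 = pi*(5/2000)^2 = 1.96350e-05 m^2
vt = sqrt(2mg/(Cd*rho*A)) = sqrt(2*0.0415*9.81/(0.5 * 1.225 * 1.96350e-05)) = 260.2 m/s

260.2 m/s


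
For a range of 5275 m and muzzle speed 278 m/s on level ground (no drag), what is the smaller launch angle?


sin(2*theta) = R*g/v0^2 = 5275*9.81/278^2 = 0.669579, theta = arcsin(0.669579)/2 = 21.02°

21.02 degrees


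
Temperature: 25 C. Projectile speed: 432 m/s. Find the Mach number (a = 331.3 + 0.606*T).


a = 331.3 + 0.606*(25) = 346.45 m/s
M = v/a = 432/346.45 = 1.247

1.247


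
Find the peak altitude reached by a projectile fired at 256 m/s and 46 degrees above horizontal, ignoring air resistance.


H = (v0*sin(theta))^2 / (2g) = (256*sin(46°))^2 / (2*9.81) = 1728 m

1728 m


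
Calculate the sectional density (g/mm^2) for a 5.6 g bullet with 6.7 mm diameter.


SD = m/d^2 = 5.6/6.7^2 = 0.1247 g/mm^2

0.1247 g/mm^2


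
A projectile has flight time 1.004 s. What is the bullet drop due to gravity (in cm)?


drop = 0.5*g*t^2 = 0.5*9.81*1.004^2 = 4.94432 m ≈ 494.4 cm

494.4 cm


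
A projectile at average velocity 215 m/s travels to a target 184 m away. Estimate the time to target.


t = d/v = 184/215 = 0.8558 s

0.8558 s


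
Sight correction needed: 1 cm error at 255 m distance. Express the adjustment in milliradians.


1 mrad subtends 1 cm per 10 m of range, so adj = error_cm / (dist_m / 10) = 1 / (255/10) = 0.03922 mrad

0.03922 mrad


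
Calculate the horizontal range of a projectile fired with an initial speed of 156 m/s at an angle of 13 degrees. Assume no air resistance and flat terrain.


R = v0^2 * sin(2*theta) / g = 156^2 * sin(2*13°) / 9.81 = 1087 m

1087 m


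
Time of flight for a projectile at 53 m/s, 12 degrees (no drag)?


T = 2*v0*sin(theta)/g = 2*53*sin(12°)/9.81 = 2.247 s

2.247 s


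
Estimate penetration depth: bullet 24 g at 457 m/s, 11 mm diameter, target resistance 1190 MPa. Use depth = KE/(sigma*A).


A = pi*(d/2)^2 = pi*(11/2)^2 = 95.0332 mm^2
E = 0.5*m*v^2 = 0.5*0.024*457^2 = 2506.19 J
depth = E/(sigma*A) = 2506.19 J / (1190 MPa * 95.0332 mm^2) = 2506.19/(1190 * 95.0332) m = 0.0221611 m ≈ 22.16 mm

22.16 mm


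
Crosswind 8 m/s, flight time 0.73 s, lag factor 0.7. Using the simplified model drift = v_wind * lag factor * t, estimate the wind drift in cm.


drift = v_wind * lag * t = 8 * 0.7 * 0.73 = 4.088 m ≈ 408.8 cm

408.8 cm


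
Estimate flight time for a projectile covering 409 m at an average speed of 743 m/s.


t = d/v = 409/743 = 0.5505 s

0.5505 s


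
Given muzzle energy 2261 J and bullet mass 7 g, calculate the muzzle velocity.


v = sqrt(2*E/m) = sqrt(2*2261/0.007) = 803.7 m/s

803.7 m/s


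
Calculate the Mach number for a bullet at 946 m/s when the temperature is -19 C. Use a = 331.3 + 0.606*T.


a = 331.3 + 0.606*(-19) = 319.786 m/s
M = v/a = 946/319.786 = 2.958

2.958


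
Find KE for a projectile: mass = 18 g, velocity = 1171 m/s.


E = 0.5*m*v^2 = 0.5*0.018*1171^2 = 12341 J

12341 J


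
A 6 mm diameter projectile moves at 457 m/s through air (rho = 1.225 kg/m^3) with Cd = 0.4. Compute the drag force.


A = pi*(d/2)^2 = pi*(6/2000)^2 = 2.82743e-05 m^2
Fd = 0.5*Cd*rho*A*v^2 = 0.5*0.4*1.225*2.82743e-05*457^2 = 1.447 N

1.447 N


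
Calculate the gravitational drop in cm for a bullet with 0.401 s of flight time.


drop = 0.5*g*t^2 = 0.5*9.81*0.401^2 = 0.788729 m ≈ 78.87 cm

78.87 cm


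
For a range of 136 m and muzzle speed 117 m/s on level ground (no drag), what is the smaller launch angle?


sin(2*theta) = R*g/v0^2 = 136*9.81/117^2 = 0.0974622, theta = arcsin(0.0974622)/2 = 2.797°

2.797 degrees


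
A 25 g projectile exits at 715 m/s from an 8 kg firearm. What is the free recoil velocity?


v_recoil = m_p * v_p / m_gun = 0.025 * 715 / 8 = 2.234 m/s

2.234 m/s


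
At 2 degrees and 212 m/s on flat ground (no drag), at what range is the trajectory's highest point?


R = v0^2*sin(2*theta)/g = 212^2*sin(2*2°)/9.81 = 319.586 m
apex_dist = R/2 = 319.586/2 = 159.8 m

159.8 m


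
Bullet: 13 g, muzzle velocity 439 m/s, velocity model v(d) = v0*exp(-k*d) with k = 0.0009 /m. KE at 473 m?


v = v0*exp(-k*d) = 439*exp(-0.0009*473) = 286.804 m/s
E = 0.5*m*v^2 = 0.5*0.013*286.804^2 = 534.7 J

534.7 J


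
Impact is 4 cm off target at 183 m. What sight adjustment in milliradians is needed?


1 mrad subtends 1 cm per 10 m of range, so adj = error_cm / (dist_m / 10) = 4 / (183/10) = 0.2186 mrad

0.2186 mrad


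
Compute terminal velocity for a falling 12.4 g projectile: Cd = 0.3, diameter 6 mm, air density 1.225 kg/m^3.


A = pi*(d/2)^2 = pi*(6/2000)^2 = 2.82743e-05 m^2
vt = sqrt(2mg/(Cd*rho*A)) = sqrt(2*0.0124*9.81/(0.3 * 1.225 * 2.82743e-05)) = 153 m/s

153 m/s


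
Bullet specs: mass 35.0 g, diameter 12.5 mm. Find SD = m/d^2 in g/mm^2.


SD = m/d^2 = 35.0/12.5^2 = 0.224 g/mm^2

0.224 g/mm^2


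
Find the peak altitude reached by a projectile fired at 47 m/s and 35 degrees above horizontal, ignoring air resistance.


H = (v0*sin(theta))^2 / (2g) = (47*sin(35°))^2 / (2*9.81) = 37.04 m

37.04 m


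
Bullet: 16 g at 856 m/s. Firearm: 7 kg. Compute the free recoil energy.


v_r = m_p*v_p/m_gun = 0.016*856/7 = 1.95657 m/s, E_r = 0.5*m_gun*v_r^2 = 0.5*7*1.95657^2 = 13.4 J

13.4 J


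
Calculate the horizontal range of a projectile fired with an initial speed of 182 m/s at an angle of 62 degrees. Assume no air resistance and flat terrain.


R = v0^2 * sin(2*theta) / g = 182^2 * sin(2*62°) / 9.81 = 2799 m

2799 m


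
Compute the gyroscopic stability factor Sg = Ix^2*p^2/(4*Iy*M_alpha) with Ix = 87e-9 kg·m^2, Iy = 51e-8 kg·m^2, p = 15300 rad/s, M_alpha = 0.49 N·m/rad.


Sg = Ix^2 * p^2 / (4 * Iy * M_alpha) = (87e-9)^2 * 15300^2 / (4 * 51e-8 * 0.49) = 1.773

1.773


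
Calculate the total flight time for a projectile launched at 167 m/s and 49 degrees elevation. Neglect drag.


T = 2*v0*sin(theta)/g = 2*167*sin(49°)/9.81 = 25.7 s

25.7 s


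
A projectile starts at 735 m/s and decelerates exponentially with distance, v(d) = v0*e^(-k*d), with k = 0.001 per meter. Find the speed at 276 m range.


v = v0*exp(-k*d) = 735*exp(-0.001*276) = 557.7 m/s

557.7 m/s


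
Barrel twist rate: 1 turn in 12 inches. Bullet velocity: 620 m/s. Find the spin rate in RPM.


twist_m = 12*0.0254 = 0.3048 m
spin = v/twist = 620/0.3048 = 2034.121 rev/s
RPM = spin*60 = 2034.121*60 ≈ 122047 RPM

122047 RPM


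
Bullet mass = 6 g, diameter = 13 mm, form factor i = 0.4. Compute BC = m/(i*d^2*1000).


BC = m/(i*d^2*1000) = 6/(0.4 * 13^2 * 1000) = 8.876e-05

8.876e-05


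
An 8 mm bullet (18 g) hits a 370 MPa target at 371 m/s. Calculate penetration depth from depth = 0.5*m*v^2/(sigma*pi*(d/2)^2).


A = pi*(d/2)^2 = pi*(8/2)^2 = 50.2655 mm^2
E = 0.5*m*v^2 = 0.5*0.018*371^2 = 1238.77 J
depth = E/(sigma*A) = 1238.77 J / (370 MPa * 50.2655 mm^2) = 1238.77/(370 * 50.2655) m = 0.0666068 m ≈ 66.61 mm

66.61 mm


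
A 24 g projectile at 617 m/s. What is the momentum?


p = m*v = 0.024*617 = 14.81 kg·m/s

14.81 kg·m/s


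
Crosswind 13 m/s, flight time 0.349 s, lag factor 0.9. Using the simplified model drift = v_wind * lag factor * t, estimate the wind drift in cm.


drift = v_wind * lag * t = 13 * 0.9 * 0.349 = 4.0833 m ≈ 408.3 cm

408.3 cm


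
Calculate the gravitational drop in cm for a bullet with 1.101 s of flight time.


drop = 0.5*g*t^2 = 0.5*9.81*1.101^2 = 5.94585 m ≈ 594.6 cm

594.6 cm


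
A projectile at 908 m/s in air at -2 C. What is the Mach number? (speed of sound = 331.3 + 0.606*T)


a = 331.3 + 0.606*(-2) = 330.088 m/s
M = v/a = 908/330.088 = 2.751

2.751


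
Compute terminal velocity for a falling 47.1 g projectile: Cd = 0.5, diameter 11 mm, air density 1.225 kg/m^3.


A = pi*(d/2)^2 = pi*(11/2000)^2 = 9.50332e-05 m^2
vt = sqrt(2mg/(Cd*rho*A)) = sqrt(2*0.0471*9.81/(0.5 * 1.225 * 9.50332e-05)) = 126 m/s

126 m/s


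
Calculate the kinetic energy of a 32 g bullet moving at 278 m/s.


E = 0.5*m*v^2 = 0.5*0.032*278^2 = 1237 J

1237 J


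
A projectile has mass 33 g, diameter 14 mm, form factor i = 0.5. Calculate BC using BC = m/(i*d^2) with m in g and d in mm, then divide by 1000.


BC = m/(i*d^2*1000) = 33/(0.5 * 14^2 * 1000) = 0.0003367

0.0003367


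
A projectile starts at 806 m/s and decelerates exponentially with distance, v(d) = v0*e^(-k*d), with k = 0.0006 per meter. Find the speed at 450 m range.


v = v0*exp(-k*d) = 806*exp(-0.0006*450) = 615.3 m/s

615.3 m/s


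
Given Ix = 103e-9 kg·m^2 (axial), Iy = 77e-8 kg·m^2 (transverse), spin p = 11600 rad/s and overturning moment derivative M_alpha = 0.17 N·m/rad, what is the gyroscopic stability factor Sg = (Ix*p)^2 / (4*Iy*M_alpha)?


Sg = Ix^2 * p^2 / (4 * Iy * M_alpha) = (103e-9)^2 * 11600^2 / (4 * 77e-8 * 0.17) = 2.726

2.726


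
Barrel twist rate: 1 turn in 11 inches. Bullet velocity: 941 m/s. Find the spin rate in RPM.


twist_m = 11*0.0254 = 0.2794 m
spin = v/twist = 941/0.2794 = 3367.931 rev/s
RPM = spin*60 = 3367.931*60 ≈ 202076 RPM

202076 RPM


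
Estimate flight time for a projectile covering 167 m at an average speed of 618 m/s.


t = d/v = 167/618 = 0.2702 s

0.2702 s


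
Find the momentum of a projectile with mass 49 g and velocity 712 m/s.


p = m*v = 0.049*712 = 34.89 kg·m/s

34.89 kg·m/s


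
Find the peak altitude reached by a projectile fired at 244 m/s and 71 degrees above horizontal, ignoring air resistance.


H = (v0*sin(theta))^2 / (2g) = (244*sin(71°))^2 / (2*9.81) = 2713 m

2713 m


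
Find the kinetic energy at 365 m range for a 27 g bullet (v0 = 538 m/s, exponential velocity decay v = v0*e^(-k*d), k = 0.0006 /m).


v = v0*exp(-k*d) = 538*exp(-0.0006*365) = 432.187 m/s
E = 0.5*m*v^2 = 0.5*0.027*432.187^2 = 2522 J

2522 J


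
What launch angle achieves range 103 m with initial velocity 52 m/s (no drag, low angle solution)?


sin(2*theta) = R*g/v0^2 = 103*9.81/52^2 = 0.37368, theta = arcsin(0.37368)/2 = 10.97°

10.97 degrees


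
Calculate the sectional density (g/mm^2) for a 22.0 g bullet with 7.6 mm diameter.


SD = m/d^2 = 22.0/7.6^2 = 0.3809 g/mm^2

0.3809 g/mm^2


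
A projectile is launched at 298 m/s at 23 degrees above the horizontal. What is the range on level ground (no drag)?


R = v0^2 * sin(2*theta) / g = 298^2 * sin(2*23°) / 9.81 = 6512 m

6512 m


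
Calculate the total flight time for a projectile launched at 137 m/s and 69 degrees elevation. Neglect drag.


T = 2*v0*sin(theta)/g = 2*137*sin(69°)/9.81 = 26.08 s

26.08 s


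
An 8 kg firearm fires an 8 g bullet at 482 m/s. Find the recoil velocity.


v_recoil = m_p * v_p / m_gun = 0.008 * 482 / 8 = 0.482 m/s

0.482 m/s


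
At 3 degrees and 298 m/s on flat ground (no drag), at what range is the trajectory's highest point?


R = v0^2*sin(2*theta)/g = 298^2*sin(2*3°)/9.81 = 946.233 m
apex_dist = R/2 = 946.233/2 = 473.1 m

473.1 m


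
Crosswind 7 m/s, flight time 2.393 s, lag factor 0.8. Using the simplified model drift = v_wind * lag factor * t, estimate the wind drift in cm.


drift = v_wind * lag * t = 7 * 0.8 * 2.393 = 13.4008 m ≈ 1340 cm

1340 cm


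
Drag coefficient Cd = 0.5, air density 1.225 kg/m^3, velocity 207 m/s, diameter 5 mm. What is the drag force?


A = pi*(d/2)^2 = pi*(5/2000)^2 = 1.96350e-05 m^2
Fd = 0.5*Cd*rho*A*v^2 = 0.5*0.5*1.225*1.96350e-05*207^2 = 0.2577 N

0.2577 N


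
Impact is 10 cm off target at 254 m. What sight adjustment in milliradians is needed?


1 mrad subtends 1 cm per 10 m of range, so adj = error_cm / (dist_m / 10) = 10 / (254/10) = 0.3937 mrad

0.3937 mrad


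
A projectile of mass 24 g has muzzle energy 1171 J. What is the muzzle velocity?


v = sqrt(2*E/m) = sqrt(2*1171/0.024) = 312.4 m/s

312.4 m/s


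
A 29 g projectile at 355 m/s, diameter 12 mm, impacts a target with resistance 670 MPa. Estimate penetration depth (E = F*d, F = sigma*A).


A = pi*(d/2)^2 = pi*(12/2)^2 = 113.097 mm^2
E = 0.5*m*v^2 = 0.5*0.029*355^2 = 1827.36 J
depth = E/(sigma*A) = 1827.36 J / (670 MPa * 113.097 mm^2) = 1827.36/(670 * 113.097) m = 0.0241156 m ≈ 24.12 mm

24.12 mm


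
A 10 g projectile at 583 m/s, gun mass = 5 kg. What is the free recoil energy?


v_r = m_p*v_p/m_gun = 0.01*583/5 = 1.166 m/s, E_r = 0.5*m_gun*v_r^2 = 0.5*5*1.166^2 = 3.399 J

3.399 J


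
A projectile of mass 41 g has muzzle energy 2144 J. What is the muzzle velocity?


v = sqrt(2*E/m) = sqrt(2*2144/0.041) = 323.4 m/s

323.4 m/s


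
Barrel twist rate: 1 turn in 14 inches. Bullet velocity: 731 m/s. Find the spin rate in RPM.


twist_m = 14*0.0254 = 0.3556 m
spin = v/twist = 731/0.3556 = 2055.681 rev/s
RPM = spin*60 = 2055.681*60 ≈ 123341 RPM

123341 RPM


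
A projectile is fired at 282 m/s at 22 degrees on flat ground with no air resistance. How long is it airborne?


T = 2*v0*sin(theta)/g = 2*282*sin(22°)/9.81 = 21.54 s

21.54 s


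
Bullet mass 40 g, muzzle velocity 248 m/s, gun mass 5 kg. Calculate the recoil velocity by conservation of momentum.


v_recoil = m_p * v_p / m_gun = 0.04 * 248 / 5 = 1.984 m/s

1.984 m/s


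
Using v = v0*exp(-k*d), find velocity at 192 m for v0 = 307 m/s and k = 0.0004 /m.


v = v0*exp(-k*d) = 307*exp(-0.0004*192) = 284.3 m/s

284.3 m/s


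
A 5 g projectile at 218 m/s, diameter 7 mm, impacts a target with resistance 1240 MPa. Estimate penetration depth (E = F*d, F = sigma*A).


A = pi*(d/2)^2 = pi*(7/2)^2 = 38.4845 mm^2
E = 0.5*m*v^2 = 0.5*0.005*218^2 = 118.81 J
depth = E/(sigma*A) = 118.81 J / (1240 MPa * 38.4845 mm^2) = 118.81/(1240 * 38.4845) m = 0.00248969 m ≈ 2.49 mm

2.49 mm


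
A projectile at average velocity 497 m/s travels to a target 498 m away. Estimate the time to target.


t = d/v = 498/497 = 1.002 s

1.002 s


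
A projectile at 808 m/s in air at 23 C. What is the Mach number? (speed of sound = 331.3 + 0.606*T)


a = 331.3 + 0.606*(23) = 345.238 m/s
M = v/a = 808/345.238 = 2.34

2.34


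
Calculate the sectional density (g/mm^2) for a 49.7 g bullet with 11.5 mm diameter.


SD = m/d^2 = 49.7/11.5^2 = 0.3758 g/mm^2

0.3758 g/mm^2


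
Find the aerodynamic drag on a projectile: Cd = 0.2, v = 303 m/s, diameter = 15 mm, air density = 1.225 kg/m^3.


A = pi*(d/2)^2 = pi*(15/2000)^2 = 1.76715e-04 m^2
Fd = 0.5*Cd*rho*A*v^2 = 0.5*0.2*1.225*1.76715e-04*303^2 = 1.987 N

1.987 N


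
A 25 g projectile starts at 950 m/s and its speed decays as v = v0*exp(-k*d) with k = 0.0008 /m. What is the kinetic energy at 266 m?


v = v0*exp(-k*d) = 950*exp(-0.0008*266) = 767.902 m/s
E = 0.5*m*v^2 = 0.5*0.025*767.902^2 = 7371 J

7371 J


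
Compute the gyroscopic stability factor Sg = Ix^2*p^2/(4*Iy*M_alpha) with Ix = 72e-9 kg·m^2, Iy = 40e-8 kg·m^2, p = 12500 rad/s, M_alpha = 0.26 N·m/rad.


Sg = Ix^2 * p^2 / (4 * Iy * M_alpha) = (72e-9)^2 * 12500^2 / (4 * 40e-8 * 0.26) = 1.947

1.947


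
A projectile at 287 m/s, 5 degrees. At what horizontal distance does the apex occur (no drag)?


R = v0^2*sin(2*theta)/g = 287^2*sin(2*5°)/9.81 = 1458.03 m
apex_dist = R/2 = 1458.03/2 = 729 m

729 m


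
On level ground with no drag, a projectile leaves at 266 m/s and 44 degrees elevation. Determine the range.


R = v0^2 * sin(2*theta) / g = 266^2 * sin(2*44°) / 9.81 = 7208 m

7208 m


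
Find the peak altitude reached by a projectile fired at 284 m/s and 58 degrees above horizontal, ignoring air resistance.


H = (v0*sin(theta))^2 / (2g) = (284*sin(58°))^2 / (2*9.81) = 2957 m

2957 m


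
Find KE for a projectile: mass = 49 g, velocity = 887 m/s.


E = 0.5*m*v^2 = 0.5*0.049*887^2 = 19276 J

19276 J


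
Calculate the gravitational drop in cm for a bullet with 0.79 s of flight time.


drop = 0.5*g*t^2 = 0.5*9.81*0.79^2 = 3.06121 m ≈ 306.1 cm

306.1 cm


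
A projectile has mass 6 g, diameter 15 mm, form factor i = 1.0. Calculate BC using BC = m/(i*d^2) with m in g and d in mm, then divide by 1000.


BC = m/(i*d^2*1000) = 6/(1.0 * 15^2 * 1000) = 2.667e-05

2.667e-05


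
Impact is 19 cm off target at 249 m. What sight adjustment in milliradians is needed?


1 mrad subtends 1 cm per 10 m of range, so adj = error_cm / (dist_m / 10) = 19 / (249/10) = 0.7631 mrad

0.7631 mrad


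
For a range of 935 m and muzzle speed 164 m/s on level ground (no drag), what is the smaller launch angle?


sin(2*theta) = R*g/v0^2 = 935*9.81/164^2 = 0.34103, theta = arcsin(0.34103)/2 = 9.97°

9.97 degrees


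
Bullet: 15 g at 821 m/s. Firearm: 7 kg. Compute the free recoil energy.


v_r = m_p*v_p/m_gun = 0.015*821/7 = 1.75929 m/s, E_r = 0.5*m_gun*v_r^2 = 0.5*7*1.75929^2 = 10.83 J

10.83 J


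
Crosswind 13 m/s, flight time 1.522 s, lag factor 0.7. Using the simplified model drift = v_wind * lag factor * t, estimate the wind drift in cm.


drift = v_wind * lag * t = 13 * 0.7 * 1.522 = 13.8502 m ≈ 1385 cm

1385 cm


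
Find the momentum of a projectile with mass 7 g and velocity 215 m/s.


p = m*v = 0.007*215 = 1.505 kg·m/s

1.505 kg·m/s


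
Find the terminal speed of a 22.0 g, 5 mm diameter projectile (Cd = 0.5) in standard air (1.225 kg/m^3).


A = pi*(d/2)^2 = pi*(5/2000)^2 = 1.96350e-05 m^2
vt = sqrt(2mg/(Cd*rho*A)) = sqrt(2*0.022*9.81/(0.5 * 1.225 * 1.96350e-05)) = 189.4 m/s

189.4 m/s


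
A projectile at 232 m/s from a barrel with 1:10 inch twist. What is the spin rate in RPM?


twist_m = 10*0.0254 = 0.254 m
spin = v/twist = 232/0.254 = 913.3858 rev/s
RPM = spin*60 = 913.3858*60 ≈ 54803 RPM

54803 RPM


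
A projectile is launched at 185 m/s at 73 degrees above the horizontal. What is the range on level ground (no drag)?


R = v0^2 * sin(2*theta) / g = 185^2 * sin(2*73°) / 9.81 = 1951 m

1951 m


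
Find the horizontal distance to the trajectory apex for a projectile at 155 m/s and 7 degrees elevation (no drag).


R = v0^2*sin(2*theta)/g = 155^2*sin(2*7°)/9.81 = 592.474 m
apex_dist = R/2 = 592.474/2 = 296.2 m

296.2 m


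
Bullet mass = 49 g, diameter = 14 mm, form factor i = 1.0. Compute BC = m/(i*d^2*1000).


BC = m/(i*d^2*1000) = 49/(1.0 * 14^2 * 1000) = 0.00025

0.00025


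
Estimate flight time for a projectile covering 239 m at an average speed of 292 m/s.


t = d/v = 239/292 = 0.8185 s

0.8185 s


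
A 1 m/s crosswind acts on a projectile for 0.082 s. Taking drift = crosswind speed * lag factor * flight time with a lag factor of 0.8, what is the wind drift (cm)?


drift = v_wind * lag * t = 1 * 0.8 * 0.082 = 0.0656 m ≈ 6.56 cm

6.56 cm


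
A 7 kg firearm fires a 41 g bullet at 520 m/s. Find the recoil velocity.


v_recoil = m_p * v_p / m_gun = 0.041 * 520 / 7 = 3.046 m/s

3.046 m/s


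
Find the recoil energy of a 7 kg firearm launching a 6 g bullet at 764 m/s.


v_r = m_p*v_p/m_gun = 0.006*764/7 = 0.654857 m/s, E_r = 0.5*m_gun*v_r^2 = 0.5*7*0.654857^2 = 1.501 J

1.501 J


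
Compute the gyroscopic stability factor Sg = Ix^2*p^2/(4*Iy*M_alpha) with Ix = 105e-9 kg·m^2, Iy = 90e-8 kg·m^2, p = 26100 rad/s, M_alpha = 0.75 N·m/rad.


Sg = Ix^2 * p^2 / (4 * Iy * M_alpha) = (105e-9)^2 * 26100^2 / (4 * 90e-8 * 0.75) = 2.782

2.782


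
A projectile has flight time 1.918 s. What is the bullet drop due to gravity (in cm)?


drop = 0.5*g*t^2 = 0.5*9.81*1.918^2 = 18.0441 m ≈ 1804 cm

1804 cm


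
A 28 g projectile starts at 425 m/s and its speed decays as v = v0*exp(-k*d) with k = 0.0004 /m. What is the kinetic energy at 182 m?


v = v0*exp(-k*d) = 425*exp(-0.0004*182) = 395.159 m/s
E = 0.5*m*v^2 = 0.5*0.028*395.159^2 = 2186 J

2186 J


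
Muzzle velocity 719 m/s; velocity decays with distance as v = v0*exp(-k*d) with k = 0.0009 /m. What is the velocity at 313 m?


v = v0*exp(-k*d) = 719*exp(-0.0009*313) = 542.5 m/s

542.5 m/s


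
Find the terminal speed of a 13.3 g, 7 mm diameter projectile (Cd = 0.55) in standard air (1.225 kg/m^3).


A = pi*(d/2)^2 = pi*(7/2000)^2 = 3.84845e-05 m^2
vt = sqrt(2mg/(Cd*rho*A)) = sqrt(2*0.0133*9.81/(0.55 * 1.225 * 3.84845e-05)) = 100.3 m/s

100.3 m/s


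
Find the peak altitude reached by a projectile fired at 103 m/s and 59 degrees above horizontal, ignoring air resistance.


H = (v0*sin(theta))^2 / (2g) = (103*sin(59°))^2 / (2*9.81) = 397.3 m

397.3 m


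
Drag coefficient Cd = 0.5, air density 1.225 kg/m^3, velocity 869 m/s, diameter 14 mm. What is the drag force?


A = pi*(d/2)^2 = pi*(14/2000)^2 = 1.53938e-04 m^2
Fd = 0.5*Cd*rho*A*v^2 = 0.5*0.5*1.225*1.53938e-04*869^2 = 35.6 N

35.6 N


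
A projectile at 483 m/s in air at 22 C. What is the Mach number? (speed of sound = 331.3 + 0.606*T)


a = 331.3 + 0.606*(22) = 344.632 m/s
M = v/a = 483/344.632 = 1.401

1.401
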